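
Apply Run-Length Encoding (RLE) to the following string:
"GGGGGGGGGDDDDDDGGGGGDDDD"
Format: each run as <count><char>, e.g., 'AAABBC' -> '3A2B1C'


Scanning runs left to right:
  i=0: run of 'G' x 9 -> '9G'
  i=9: run of 'D' x 6 -> '6D'
  i=15: run of 'G' x 5 -> '5G'
  i=20: run of 'D' x 4 -> '4D'

RLE = 9G6D5G4D


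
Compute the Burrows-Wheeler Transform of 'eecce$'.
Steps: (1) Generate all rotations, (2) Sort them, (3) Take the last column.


Rotations (sorted):
  0: $eecce -> last char: e
  1: cce$ee -> last char: e
  2: ce$eec -> last char: c
  3: e$eecc -> last char: c
  4: ecce$e -> last char: e
  5: eecce$ -> last char: $


BWT = eecce$


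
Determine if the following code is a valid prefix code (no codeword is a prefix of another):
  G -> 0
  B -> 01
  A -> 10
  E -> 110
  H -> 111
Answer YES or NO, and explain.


Checking each pair (does one codeword prefix another?):
  G='0' vs B='01': prefix -- VIOLATION

NO -- this is NOT a valid prefix code. G (0) is a prefix of B (01).


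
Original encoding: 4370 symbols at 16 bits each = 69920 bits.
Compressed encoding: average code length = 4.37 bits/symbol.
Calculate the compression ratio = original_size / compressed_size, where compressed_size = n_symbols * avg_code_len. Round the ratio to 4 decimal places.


original_size = n_symbols * orig_bits = 4370 * 16 = 69920 bits
compressed_size = n_symbols * avg_code_len = 4370 * 4.37 = 19096.9 bits
ratio = original_size / compressed_size = 69920 / 19096.9 = 3.6613

Compression ratio = 3.6613


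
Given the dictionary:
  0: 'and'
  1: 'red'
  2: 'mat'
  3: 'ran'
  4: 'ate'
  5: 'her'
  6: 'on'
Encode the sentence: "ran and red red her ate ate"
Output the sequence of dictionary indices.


Look up each word in the dictionary:
  'ran' -> 3
  'and' -> 0
  'red' -> 1
  'red' -> 1
  'her' -> 5
  'ate' -> 4
  'ate' -> 4

Encoded: [3, 0, 1, 1, 5, 4, 4]


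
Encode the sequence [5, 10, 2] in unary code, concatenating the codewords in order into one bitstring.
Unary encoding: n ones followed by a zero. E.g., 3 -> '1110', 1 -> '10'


Encode each number as n ones followed by a terminating 0:
  5 -> 111110 (6 bits)
  10 -> 11111111110 (11 bits)
  2 -> 110 (3 bits)
Total length = 6 + 11 + 3 = 20 bits.

Unary([5, 10, 2]) = 11111011111111110110 (20 bits)


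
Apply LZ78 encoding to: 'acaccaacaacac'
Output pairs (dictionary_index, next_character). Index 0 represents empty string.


LZ78 encoding steps:
Dictionary: {0: ''}
Step 1: w='' (idx 0), next='a' -> output (0, 'a'), add 'a' as idx 1
Step 2: w='' (idx 0), next='c' -> output (0, 'c'), add 'c' as idx 2
Step 3: w='a' (idx 1), next='c' -> output (1, 'c'), add 'ac' as idx 3
Step 4: w='c' (idx 2), next='a' -> output (2, 'a'), add 'ca' as idx 4
Step 5: w='ac' (idx 3), next='a' -> output (3, 'a'), add 'aca' as idx 5
Step 6: w='aca' (idx 5), next='c' -> output (5, 'c'), add 'acac' as idx 6


Encoded: [(0, 'a'), (0, 'c'), (1, 'c'), (2, 'a'), (3, 'a'), (5, 'c')]


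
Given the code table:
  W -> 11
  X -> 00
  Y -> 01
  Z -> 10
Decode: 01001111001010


Decoding:
01 -> Y
00 -> X
11 -> W
11 -> W
00 -> X
10 -> Z
10 -> Z


Result: YXWWXZZ


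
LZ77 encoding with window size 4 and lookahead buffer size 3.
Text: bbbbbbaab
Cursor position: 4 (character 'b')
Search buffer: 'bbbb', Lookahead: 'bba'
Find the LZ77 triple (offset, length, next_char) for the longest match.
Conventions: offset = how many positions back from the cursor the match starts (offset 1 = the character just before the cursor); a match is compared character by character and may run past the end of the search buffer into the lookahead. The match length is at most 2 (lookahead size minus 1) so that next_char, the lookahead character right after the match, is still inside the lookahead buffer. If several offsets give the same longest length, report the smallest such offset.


Try each offset into the search buffer:
  offset=1 (pos 3, char 'b'): match length 2
  offset=2 (pos 2, char 'b'): match length 2
  offset=3 (pos 1, char 'b'): match length 2
  offset=4 (pos 0, char 'b'): match length 2
Longest match has length 2, found at offsets 1, 2, 3, 4; take the smallest, offset 1.
next_char = character at position 4 + 2 = 6 -> 'a'

Best match: offset=1, length=2 (matching 'bb' starting at position 3)
LZ77 triple: (1, 2, 'a')


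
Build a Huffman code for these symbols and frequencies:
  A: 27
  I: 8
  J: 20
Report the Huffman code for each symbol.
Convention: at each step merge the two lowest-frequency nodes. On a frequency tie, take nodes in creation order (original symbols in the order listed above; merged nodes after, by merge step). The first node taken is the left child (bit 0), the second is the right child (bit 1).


Huffman tree construction:
Step 1: Merge I(8) + J(20) = 28
Step 2: Merge A(27) + (I+J)(28) = 55
Read each symbol's code off the tree from the root (left child = 0, right child = 1).

Codes:
  A: 0 (length 1)
  I: 10 (length 2)
  J: 11 (length 2)
Average code length: 83/55 = 1.5091 bits/symbol


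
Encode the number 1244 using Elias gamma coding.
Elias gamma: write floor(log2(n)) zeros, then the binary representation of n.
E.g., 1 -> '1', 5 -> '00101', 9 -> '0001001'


num_bits = floor(log2(1244)) + 1 = 11
leading_zeros = num_bits - 1 = 10
binary(1244) = 10011011100

Elias gamma(1244) = '0000000000' + '10011011100' = 000000000010011011100 (21 bits)


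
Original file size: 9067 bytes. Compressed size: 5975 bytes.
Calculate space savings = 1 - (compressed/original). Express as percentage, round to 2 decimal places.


ratio = compressed/original = 5975/9067 = 0.658983
savings = 1 - ratio = 1 - 0.658983 = 0.341017
as a percentage: 0.341017 * 100 = 34.1%

Space savings = 1 - 5975/9067 = 34.1%


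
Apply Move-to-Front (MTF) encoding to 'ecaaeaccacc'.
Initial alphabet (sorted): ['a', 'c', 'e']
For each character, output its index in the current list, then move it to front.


MTF encoding:
'e': index 2 in ['a', 'c', 'e'] -> ['e', 'a', 'c']
'c': index 2 in ['e', 'a', 'c'] -> ['c', 'e', 'a']
'a': index 2 in ['c', 'e', 'a'] -> ['a', 'c', 'e']
'a': index 0 in ['a', 'c', 'e'] -> ['a', 'c', 'e']
'e': index 2 in ['a', 'c', 'e'] -> ['e', 'a', 'c']
'a': index 1 in ['e', 'a', 'c'] -> ['a', 'e', 'c']
'c': index 2 in ['a', 'e', 'c'] -> ['c', 'a', 'e']
'c': index 0 in ['c', 'a', 'e'] -> ['c', 'a', 'e']
'a': index 1 in ['c', 'a', 'e'] -> ['a', 'c', 'e']
'c': index 1 in ['a', 'c', 'e'] -> ['c', 'a', 'e']
'c': index 0 in ['c', 'a', 'e'] -> ['c', 'a', 'e']


Output: [2, 2, 2, 0, 2, 1, 2, 0, 1, 1, 0]


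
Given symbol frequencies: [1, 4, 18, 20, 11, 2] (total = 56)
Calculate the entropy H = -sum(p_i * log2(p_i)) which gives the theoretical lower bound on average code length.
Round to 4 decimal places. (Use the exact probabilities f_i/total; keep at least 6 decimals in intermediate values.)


Per-symbol terms -p_i * log2(p_i) with p_i = f_i/56:
  p = 1/56 = 0.017857: log2(p) = -5.807355, -p*log2(p) = 0.103703
  p = 4/56 = 0.071429: log2(p) = -3.807355, -p*log2(p) = 0.271954
  p = 18/56 = 0.321429: log2(p) = -1.637430, -p*log2(p) = 0.526317
  p = 20/56 = 0.357143: log2(p) = -1.485427, -p*log2(p) = 0.530510
  p = 11/56 = 0.196429: log2(p) = -2.347923, -p*log2(p) = 0.461199
  p = 2/56 = 0.035714: log2(p) = -4.807355, -p*log2(p) = 0.171691
H = 0.103703 + 0.271954 + 0.526317 + 0.530510 + 0.461199 + 0.171691 = 2.065374

H = 2.0654 bits/symbol


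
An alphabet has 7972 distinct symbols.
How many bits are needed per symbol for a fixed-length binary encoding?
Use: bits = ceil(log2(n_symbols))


log2(7972) = 12.9607
Bracket: 2^12 = 4096 < 7972 <= 2^13 = 8192
So ceil(log2(7972)) = 13

bits = ceil(log2(7972)) = ceil(12.9607) = 13 bits


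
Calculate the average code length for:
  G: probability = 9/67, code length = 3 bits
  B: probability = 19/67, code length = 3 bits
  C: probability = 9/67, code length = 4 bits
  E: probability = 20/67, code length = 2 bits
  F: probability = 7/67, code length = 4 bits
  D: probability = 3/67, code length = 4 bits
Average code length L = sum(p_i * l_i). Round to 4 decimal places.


Weighted contributions p_i * l_i:
  G: (9/67) * 3 = 27/67
  B: (19/67) * 3 = 57/67
  C: (9/67) * 4 = 36/67
  E: (20/67) * 2 = 40/67
  F: (7/67) * 4 = 28/67
  D: (3/67) * 4 = 12/67
Sum = (27 + 57 + 36 + 40 + 28 + 12)/67 = 200/67

L = 200/67 = 2.9851 bits/symbol


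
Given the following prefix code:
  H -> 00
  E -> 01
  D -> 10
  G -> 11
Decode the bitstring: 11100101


Decoding step by step:
Bits 11 -> G
Bits 10 -> D
Bits 01 -> E
Bits 01 -> E


Decoded message: GDEE


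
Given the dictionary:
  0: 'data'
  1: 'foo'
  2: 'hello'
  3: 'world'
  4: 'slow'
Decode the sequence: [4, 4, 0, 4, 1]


Look up each index in the dictionary:
  4 -> 'slow'
  4 -> 'slow'
  0 -> 'data'
  4 -> 'slow'
  1 -> 'foo'

Decoded: "slow slow data slow foo"


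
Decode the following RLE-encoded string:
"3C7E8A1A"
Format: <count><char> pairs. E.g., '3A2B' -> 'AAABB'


Expanding each <count><char> pair:
  3C -> 'CCC'
  7E -> 'EEEEEEE'
  8A -> 'AAAAAAAA'
  1A -> 'A'

Decoded = CCCEEEEEEEAAAAAAAAA


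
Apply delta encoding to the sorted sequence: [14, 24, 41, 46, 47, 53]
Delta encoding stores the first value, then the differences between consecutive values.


First value: 14
Deltas:
  24 - 14 = 10
  41 - 24 = 17
  46 - 41 = 5
  47 - 46 = 1
  53 - 47 = 6


Delta encoded: [14, 10, 17, 5, 1, 6]


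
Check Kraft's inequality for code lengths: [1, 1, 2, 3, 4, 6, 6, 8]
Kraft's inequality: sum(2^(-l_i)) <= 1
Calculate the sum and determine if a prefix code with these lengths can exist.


Sum = 2^(-1) + 2^(-1) + 2^(-2) + 2^(-3) + 2^(-4) + 2^(-6) + 2^(-6) + 2^(-8)
    = 0.5 + 0.5 + 0.25 + 0.125 + 0.0625 + 0.015625 + 0.015625 + 0.00390625
    = 377/256 = 1.47265625
Since 1.47265625 > 1, Kraft's inequality is NOT satisfied.
A prefix code with these lengths CANNOT exist.

Kraft sum = 1.47265625. Not satisfied.


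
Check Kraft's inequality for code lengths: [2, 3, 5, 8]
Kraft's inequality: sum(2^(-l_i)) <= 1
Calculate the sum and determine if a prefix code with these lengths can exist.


Sum = 2^(-2) + 2^(-3) + 2^(-5) + 2^(-8)
    = 0.25 + 0.125 + 0.03125 + 0.00390625
    = 105/256 = 0.41015625
Since 0.41015625 <= 1, Kraft's inequality IS satisfied.
A prefix code with these lengths CAN exist.

Kraft sum = 0.41015625. Satisfied.


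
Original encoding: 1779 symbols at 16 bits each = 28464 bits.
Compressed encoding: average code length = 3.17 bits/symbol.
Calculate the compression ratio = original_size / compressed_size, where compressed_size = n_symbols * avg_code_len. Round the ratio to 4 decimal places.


original_size = n_symbols * orig_bits = 1779 * 16 = 28464 bits
compressed_size = n_symbols * avg_code_len = 1779 * 3.17 = 5639.43 bits
ratio = original_size / compressed_size = 28464 / 5639.43 = 5.0473

Compression ratio = 5.0473


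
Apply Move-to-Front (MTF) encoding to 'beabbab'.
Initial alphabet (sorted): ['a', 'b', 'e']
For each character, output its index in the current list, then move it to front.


MTF encoding:
'b': index 1 in ['a', 'b', 'e'] -> ['b', 'a', 'e']
'e': index 2 in ['b', 'a', 'e'] -> ['e', 'b', 'a']
'a': index 2 in ['e', 'b', 'a'] -> ['a', 'e', 'b']
'b': index 2 in ['a', 'e', 'b'] -> ['b', 'a', 'e']
'b': index 0 in ['b', 'a', 'e'] -> ['b', 'a', 'e']
'a': index 1 in ['b', 'a', 'e'] -> ['a', 'b', 'e']
'b': index 1 in ['a', 'b', 'e'] -> ['b', 'a', 'e']


Output: [1, 2, 2, 2, 0, 1, 1]


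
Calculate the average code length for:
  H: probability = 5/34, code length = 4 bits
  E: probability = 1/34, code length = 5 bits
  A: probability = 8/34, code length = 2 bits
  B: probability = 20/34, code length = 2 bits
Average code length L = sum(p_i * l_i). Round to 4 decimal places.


Weighted contributions p_i * l_i:
  H: (5/34) * 4 = 20/34
  E: (1/34) * 5 = 5/34
  A: (8/34) * 2 = 16/34
  B: (20/34) * 2 = 40/34
Sum = (20 + 5 + 16 + 40)/34 = 81/34

L = 81/34 = 2.3824 bits/symbol


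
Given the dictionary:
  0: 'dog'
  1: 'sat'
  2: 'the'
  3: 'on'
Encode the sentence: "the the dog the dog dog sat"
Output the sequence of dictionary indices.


Look up each word in the dictionary:
  'the' -> 2
  'the' -> 2
  'dog' -> 0
  'the' -> 2
  'dog' -> 0
  'dog' -> 0
  'sat' -> 1

Encoded: [2, 2, 0, 2, 0, 0, 1]


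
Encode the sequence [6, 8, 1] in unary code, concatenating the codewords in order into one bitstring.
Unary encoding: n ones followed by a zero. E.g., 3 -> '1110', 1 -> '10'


Encode each number as n ones followed by a terminating 0:
  6 -> 1111110 (7 bits)
  8 -> 111111110 (9 bits)
  1 -> 10 (2 bits)
Total length = 7 + 9 + 2 = 18 bits.

Unary([6, 8, 1]) = 111111011111111010 (18 bits)


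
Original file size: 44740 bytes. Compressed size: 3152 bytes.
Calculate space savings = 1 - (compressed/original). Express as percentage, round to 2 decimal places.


ratio = compressed/original = 3152/44740 = 0.070451
savings = 1 - ratio = 1 - 0.070451 = 0.929549
as a percentage: 0.929549 * 100 = 92.95%

Space savings = 1 - 3152/44740 = 92.95%


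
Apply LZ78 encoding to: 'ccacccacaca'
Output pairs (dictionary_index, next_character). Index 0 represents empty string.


LZ78 encoding steps:
Dictionary: {0: ''}
Step 1: w='' (idx 0), next='c' -> output (0, 'c'), add 'c' as idx 1
Step 2: w='c' (idx 1), next='a' -> output (1, 'a'), add 'ca' as idx 2
Step 3: w='c' (idx 1), next='c' -> output (1, 'c'), add 'cc' as idx 3
Step 4: w='ca' (idx 2), next='c' -> output (2, 'c'), add 'cac' as idx 4
Step 5: w='' (idx 0), next='a' -> output (0, 'a'), add 'a' as idx 5
Step 6: w='ca' (idx 2), end of input -> output (2, '')


Encoded: [(0, 'c'), (1, 'a'), (1, 'c'), (2, 'c'), (0, 'a'), (2, '')]


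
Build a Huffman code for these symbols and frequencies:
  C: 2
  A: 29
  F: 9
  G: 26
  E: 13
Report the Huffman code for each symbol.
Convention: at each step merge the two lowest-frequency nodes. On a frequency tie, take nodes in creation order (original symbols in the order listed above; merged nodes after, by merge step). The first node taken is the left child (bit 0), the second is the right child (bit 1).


Huffman tree construction:
Step 1: Merge C(2) + F(9) = 11
Step 2: Merge (C+F)(11) + E(13) = 24
Step 3: Merge ((C+F)+E)(24) + G(26) = 50
Step 4: Merge A(29) + (((C+F)+E)+G)(50) = 79
Read each symbol's code off the tree from the root (left child = 0, right child = 1).

Codes:
  C: 1000 (length 4)
  A: 0 (length 1)
  F: 1001 (length 4)
  G: 11 (length 2)
  E: 101 (length 3)
Average code length: 164/79 = 2.0759 bits/symbol


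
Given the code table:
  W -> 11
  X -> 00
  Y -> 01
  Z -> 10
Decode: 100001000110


Decoding:
10 -> Z
00 -> X
01 -> Y
00 -> X
01 -> Y
10 -> Z


Result: ZXYXYZ


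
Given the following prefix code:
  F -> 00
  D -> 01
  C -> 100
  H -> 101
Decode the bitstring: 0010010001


Decoding step by step:
Bits 00 -> F
Bits 100 -> C
Bits 100 -> C
Bits 01 -> D


Decoded message: FCCD


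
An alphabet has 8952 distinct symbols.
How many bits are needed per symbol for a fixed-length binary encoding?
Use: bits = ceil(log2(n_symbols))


log2(8952) = 13.128
Bracket: 2^13 = 8192 < 8952 <= 2^14 = 16384
So ceil(log2(8952)) = 14

bits = ceil(log2(8952)) = ceil(13.128) = 14 bits


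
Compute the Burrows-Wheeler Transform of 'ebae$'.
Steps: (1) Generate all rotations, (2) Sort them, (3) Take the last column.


Rotations (sorted):
  0: $ebae -> last char: e
  1: ae$eb -> last char: b
  2: bae$e -> last char: e
  3: e$eba -> last char: a
  4: ebae$ -> last char: $


BWT = ebea$


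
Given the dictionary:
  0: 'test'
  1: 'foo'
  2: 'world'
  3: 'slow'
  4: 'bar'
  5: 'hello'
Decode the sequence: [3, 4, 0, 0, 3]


Look up each index in the dictionary:
  3 -> 'slow'
  4 -> 'bar'
  0 -> 'test'
  0 -> 'test'
  3 -> 'slow'

Decoded: "slow bar test test slow"


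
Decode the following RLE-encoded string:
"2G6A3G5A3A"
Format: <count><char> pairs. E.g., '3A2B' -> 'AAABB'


Expanding each <count><char> pair:
  2G -> 'GG'
  6A -> 'AAAAAA'
  3G -> 'GGG'
  5A -> 'AAAAA'
  3A -> 'AAA'

Decoded = GGAAAAAAGGGAAAAAAAA


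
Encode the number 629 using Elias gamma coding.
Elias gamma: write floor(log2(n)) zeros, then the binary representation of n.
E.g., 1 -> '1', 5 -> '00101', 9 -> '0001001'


num_bits = floor(log2(629)) + 1 = 10
leading_zeros = num_bits - 1 = 9
binary(629) = 1001110101

Elias gamma(629) = '000000000' + '1001110101' = 0000000001001110101 (19 bits)


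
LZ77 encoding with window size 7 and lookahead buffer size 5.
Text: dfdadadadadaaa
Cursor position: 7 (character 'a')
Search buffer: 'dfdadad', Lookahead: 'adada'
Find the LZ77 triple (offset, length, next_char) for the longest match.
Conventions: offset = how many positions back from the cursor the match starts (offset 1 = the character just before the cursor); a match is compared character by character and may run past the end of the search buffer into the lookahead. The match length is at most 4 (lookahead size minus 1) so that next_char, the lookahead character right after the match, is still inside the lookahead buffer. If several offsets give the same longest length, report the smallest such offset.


Try each offset into the search buffer:
  offset=1 (pos 6, char 'd'): match length 0
  offset=2 (pos 5, char 'a'): match length 4
  offset=3 (pos 4, char 'd'): match length 0
  offset=4 (pos 3, char 'a'): match length 4
  offset=5 (pos 2, char 'd'): match length 0
  offset=6 (pos 1, char 'f'): match length 0
  offset=7 (pos 0, char 'd'): match length 0
Longest match has length 4, found at offsets 2, 4; take the smallest, offset 2.
next_char = character at position 7 + 4 = 11 -> 'a'

Best match: offset=2, length=4 (matching 'adad' starting at position 5)
LZ77 triple: (2, 4, 'a')


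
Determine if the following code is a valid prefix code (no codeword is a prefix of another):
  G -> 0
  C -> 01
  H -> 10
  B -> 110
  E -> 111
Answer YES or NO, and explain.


Checking each pair (does one codeword prefix another?):
  G='0' vs C='01': prefix -- VIOLATION

NO -- this is NOT a valid prefix code. G (0) is a prefix of C (01).


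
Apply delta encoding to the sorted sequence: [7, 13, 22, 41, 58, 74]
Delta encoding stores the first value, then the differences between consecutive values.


First value: 7
Deltas:
  13 - 7 = 6
  22 - 13 = 9
  41 - 22 = 19
  58 - 41 = 17
  74 - 58 = 16


Delta encoded: [7, 6, 9, 19, 17, 16]


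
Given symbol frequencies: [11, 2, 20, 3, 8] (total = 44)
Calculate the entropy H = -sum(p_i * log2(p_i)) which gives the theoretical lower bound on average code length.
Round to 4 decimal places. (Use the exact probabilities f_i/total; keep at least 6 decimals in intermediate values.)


Per-symbol terms -p_i * log2(p_i) with p_i = f_i/44:
  p = 11/44 = 0.250000: log2(p) = -2.000000, -p*log2(p) = 0.500000
  p = 2/44 = 0.045455: log2(p) = -4.459432, -p*log2(p) = 0.202701
  p = 20/44 = 0.454545: log2(p) = -1.137504, -p*log2(p) = 0.517047
  p = 3/44 = 0.068182: log2(p) = -3.874469, -p*log2(p) = 0.264168
  p = 8/44 = 0.181818: log2(p) = -2.459432, -p*log2(p) = 0.447169
H = 0.500000 + 0.202701 + 0.517047 + 0.264168 + 0.447169 = 1.931085

H = 1.9311 bits/symbol


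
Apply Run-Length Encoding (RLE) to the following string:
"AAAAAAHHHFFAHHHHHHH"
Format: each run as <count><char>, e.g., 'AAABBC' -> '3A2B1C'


Scanning runs left to right:
  i=0: run of 'A' x 6 -> '6A'
  i=6: run of 'H' x 3 -> '3H'
  i=9: run of 'F' x 2 -> '2F'
  i=11: run of 'A' x 1 -> '1A'
  i=12: run of 'H' x 7 -> '7H'

RLE = 6A3H2F1A7H


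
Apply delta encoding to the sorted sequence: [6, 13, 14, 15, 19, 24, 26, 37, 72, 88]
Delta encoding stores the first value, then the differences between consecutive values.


First value: 6
Deltas:
  13 - 6 = 7
  14 - 13 = 1
  15 - 14 = 1
  19 - 15 = 4
  24 - 19 = 5
  26 - 24 = 2
  37 - 26 = 11
  72 - 37 = 35
  88 - 72 = 16


Delta encoded: [6, 7, 1, 1, 4, 5, 2, 11, 35, 16]


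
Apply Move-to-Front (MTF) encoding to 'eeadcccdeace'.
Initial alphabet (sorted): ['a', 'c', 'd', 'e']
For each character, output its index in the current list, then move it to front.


MTF encoding:
'e': index 3 in ['a', 'c', 'd', 'e'] -> ['e', 'a', 'c', 'd']
'e': index 0 in ['e', 'a', 'c', 'd'] -> ['e', 'a', 'c', 'd']
'a': index 1 in ['e', 'a', 'c', 'd'] -> ['a', 'e', 'c', 'd']
'd': index 3 in ['a', 'e', 'c', 'd'] -> ['d', 'a', 'e', 'c']
'c': index 3 in ['d', 'a', 'e', 'c'] -> ['c', 'd', 'a', 'e']
'c': index 0 in ['c', 'd', 'a', 'e'] -> ['c', 'd', 'a', 'e']
'c': index 0 in ['c', 'd', 'a', 'e'] -> ['c', 'd', 'a', 'e']
'd': index 1 in ['c', 'd', 'a', 'e'] -> ['d', 'c', 'a', 'e']
'e': index 3 in ['d', 'c', 'a', 'e'] -> ['e', 'd', 'c', 'a']
'a': index 3 in ['e', 'd', 'c', 'a'] -> ['a', 'e', 'd', 'c']
'c': index 3 in ['a', 'e', 'd', 'c'] -> ['c', 'a', 'e', 'd']
'e': index 2 in ['c', 'a', 'e', 'd'] -> ['e', 'c', 'a', 'd']


Output: [3, 0, 1, 3, 3, 0, 0, 1, 3, 3, 3, 2]


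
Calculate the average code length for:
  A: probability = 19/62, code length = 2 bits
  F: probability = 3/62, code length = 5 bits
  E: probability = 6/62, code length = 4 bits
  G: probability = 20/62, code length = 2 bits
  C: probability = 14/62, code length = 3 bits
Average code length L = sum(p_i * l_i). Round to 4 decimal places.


Weighted contributions p_i * l_i:
  A: (19/62) * 2 = 38/62
  F: (3/62) * 5 = 15/62
  E: (6/62) * 4 = 24/62
  G: (20/62) * 2 = 40/62
  C: (14/62) * 3 = 42/62
Sum = (38 + 15 + 24 + 40 + 42)/62 = 159/62

L = 159/62 = 2.5645 bits/symbol


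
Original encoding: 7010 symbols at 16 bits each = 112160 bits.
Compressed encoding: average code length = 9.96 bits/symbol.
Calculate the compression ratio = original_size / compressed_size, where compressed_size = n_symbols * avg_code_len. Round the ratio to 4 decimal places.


original_size = n_symbols * orig_bits = 7010 * 16 = 112160 bits
compressed_size = n_symbols * avg_code_len = 7010 * 9.96 = 69819.6 bits
ratio = original_size / compressed_size = 112160 / 69819.6 = 1.6064

Compression ratio = 1.6064


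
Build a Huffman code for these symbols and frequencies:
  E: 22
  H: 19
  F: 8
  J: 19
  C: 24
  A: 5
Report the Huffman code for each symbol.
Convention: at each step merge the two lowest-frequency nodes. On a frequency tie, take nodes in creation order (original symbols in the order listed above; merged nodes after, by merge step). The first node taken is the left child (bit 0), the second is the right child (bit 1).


Huffman tree construction:
Step 1: Merge A(5) + F(8) = 13
Step 2: Merge (A+F)(13) + H(19) = 32
Step 3: Merge J(19) + E(22) = 41
Step 4: Merge C(24) + ((A+F)+H)(32) = 56
Step 5: Merge (J+E)(41) + (C+((A+F)+H))(56) = 97
Read each symbol's code off the tree from the root (left child = 0, right child = 1).

Codes:
  E: 01 (length 2)
  H: 111 (length 3)
  F: 1101 (length 4)
  J: 00 (length 2)
  C: 10 (length 2)
  A: 1100 (length 4)
Average code length: 239/97 = 2.4639 bits/symbol


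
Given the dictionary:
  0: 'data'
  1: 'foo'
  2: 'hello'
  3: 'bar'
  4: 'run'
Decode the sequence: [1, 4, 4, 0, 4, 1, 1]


Look up each index in the dictionary:
  1 -> 'foo'
  4 -> 'run'
  4 -> 'run'
  0 -> 'data'
  4 -> 'run'
  1 -> 'foo'
  1 -> 'foo'

Decoded: "foo run run data run foo foo"


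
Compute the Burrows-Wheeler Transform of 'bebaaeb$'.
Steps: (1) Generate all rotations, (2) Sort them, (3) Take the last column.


Rotations (sorted):
  0: $bebaaeb -> last char: b
  1: aaeb$beb -> last char: b
  2: aeb$beba -> last char: a
  3: b$bebaae -> last char: e
  4: baaeb$be -> last char: e
  5: bebaaeb$ -> last char: $
  6: eb$bebaa -> last char: a
  7: ebaaeb$b -> last char: b


BWT = bbaee$ab


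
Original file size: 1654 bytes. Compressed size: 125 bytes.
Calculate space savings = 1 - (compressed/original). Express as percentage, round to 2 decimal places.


ratio = compressed/original = 125/1654 = 0.075574
savings = 1 - ratio = 1 - 0.075574 = 0.924426
as a percentage: 0.924426 * 100 = 92.44%

Space savings = 1 - 125/1654 = 92.44%


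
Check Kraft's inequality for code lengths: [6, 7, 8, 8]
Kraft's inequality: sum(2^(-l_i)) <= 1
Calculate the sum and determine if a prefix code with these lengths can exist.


Sum = 2^(-6) + 2^(-7) + 2^(-8) + 2^(-8)
    = 0.015625 + 0.0078125 + 0.00390625 + 0.00390625
    = 8/256 = 0.03125
Since 0.03125 <= 1, Kraft's inequality IS satisfied.
A prefix code with these lengths CAN exist.

Kraft sum = 0.03125. Satisfied.


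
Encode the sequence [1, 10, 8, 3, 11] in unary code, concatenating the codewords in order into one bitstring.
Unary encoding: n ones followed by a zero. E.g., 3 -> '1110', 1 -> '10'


Encode each number as n ones followed by a terminating 0:
  1 -> 10 (2 bits)
  10 -> 11111111110 (11 bits)
  8 -> 111111110 (9 bits)
  3 -> 1110 (4 bits)
  11 -> 111111111110 (12 bits)
Total length = 2 + 11 + 9 + 4 + 12 = 38 bits.

Unary([1, 10, 8, 3, 11]) = 10111111111101111111101110111111111110 (38 bits)


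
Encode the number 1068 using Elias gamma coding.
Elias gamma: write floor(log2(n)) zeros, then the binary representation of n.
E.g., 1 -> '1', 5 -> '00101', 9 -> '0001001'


num_bits = floor(log2(1068)) + 1 = 11
leading_zeros = num_bits - 1 = 10
binary(1068) = 10000101100

Elias gamma(1068) = '0000000000' + '10000101100' = 000000000010000101100 (21 bits)


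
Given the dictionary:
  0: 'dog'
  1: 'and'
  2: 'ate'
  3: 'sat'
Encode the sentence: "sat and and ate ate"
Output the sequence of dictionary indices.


Look up each word in the dictionary:
  'sat' -> 3
  'and' -> 1
  'and' -> 1
  'ate' -> 2
  'ate' -> 2

Encoded: [3, 1, 1, 2, 2]


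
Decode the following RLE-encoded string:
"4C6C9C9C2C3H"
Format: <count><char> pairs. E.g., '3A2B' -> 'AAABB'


Expanding each <count><char> pair:
  4C -> 'CCCC'
  6C -> 'CCCCCC'
  9C -> 'CCCCCCCCC'
  9C -> 'CCCCCCCCC'
  2C -> 'CC'
  3H -> 'HHH'

Decoded = CCCCCCCCCCCCCCCCCCCCCCCCCCCCCCHHH


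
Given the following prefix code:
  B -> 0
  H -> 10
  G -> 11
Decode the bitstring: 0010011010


Decoding step by step:
Bits 0 -> B
Bits 0 -> B
Bits 10 -> H
Bits 0 -> B
Bits 11 -> G
Bits 0 -> B
Bits 10 -> H


Decoded message: BBHBGBH


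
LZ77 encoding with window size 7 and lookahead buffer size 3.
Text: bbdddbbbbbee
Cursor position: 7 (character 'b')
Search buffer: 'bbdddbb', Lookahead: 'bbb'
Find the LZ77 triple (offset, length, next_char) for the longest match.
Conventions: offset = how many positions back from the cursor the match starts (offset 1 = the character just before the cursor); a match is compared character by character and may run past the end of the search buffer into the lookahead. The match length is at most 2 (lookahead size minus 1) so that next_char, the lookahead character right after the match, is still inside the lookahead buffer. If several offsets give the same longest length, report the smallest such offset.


Try each offset into the search buffer:
  offset=1 (pos 6, char 'b'): match length 2
  offset=2 (pos 5, char 'b'): match length 2
  offset=3 (pos 4, char 'd'): match length 0
  offset=4 (pos 3, char 'd'): match length 0
  offset=5 (pos 2, char 'd'): match length 0
  offset=6 (pos 1, char 'b'): match length 1
  offset=7 (pos 0, char 'b'): match length 2
Longest match has length 2, found at offsets 1, 2, 7; take the smallest, offset 1.
next_char = character at position 7 + 2 = 9 -> 'b'

Best match: offset=1, length=2 (matching 'bb' starting at position 6)
LZ77 triple: (1, 2, 'b')


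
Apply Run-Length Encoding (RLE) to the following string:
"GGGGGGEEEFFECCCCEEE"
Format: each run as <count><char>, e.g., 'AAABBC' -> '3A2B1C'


Scanning runs left to right:
  i=0: run of 'G' x 6 -> '6G'
  i=6: run of 'E' x 3 -> '3E'
  i=9: run of 'F' x 2 -> '2F'
  i=11: run of 'E' x 1 -> '1E'
  i=12: run of 'C' x 4 -> '4C'
  i=16: run of 'E' x 3 -> '3E'

RLE = 6G3E2F1E4C3E


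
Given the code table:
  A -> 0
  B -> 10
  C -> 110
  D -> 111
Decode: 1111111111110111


Decoding:
111 -> D
111 -> D
111 -> D
111 -> D
0 -> A
111 -> D


Result: DDDDAD


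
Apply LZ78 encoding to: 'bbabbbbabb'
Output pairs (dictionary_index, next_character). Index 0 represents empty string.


LZ78 encoding steps:
Dictionary: {0: ''}
Step 1: w='' (idx 0), next='b' -> output (0, 'b'), add 'b' as idx 1
Step 2: w='b' (idx 1), next='a' -> output (1, 'a'), add 'ba' as idx 2
Step 3: w='b' (idx 1), next='b' -> output (1, 'b'), add 'bb' as idx 3
Step 4: w='bb' (idx 3), next='a' -> output (3, 'a'), add 'bba' as idx 4
Step 5: w='bb' (idx 3), end of input -> output (3, '')


Encoded: [(0, 'b'), (1, 'a'), (1, 'b'), (3, 'a'), (3, '')]


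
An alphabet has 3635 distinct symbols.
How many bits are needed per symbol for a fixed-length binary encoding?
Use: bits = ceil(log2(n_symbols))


log2(3635) = 11.8277
Bracket: 2^11 = 2048 < 3635 <= 2^12 = 4096
So ceil(log2(3635)) = 12

bits = ceil(log2(3635)) = ceil(11.8277) = 12 bits


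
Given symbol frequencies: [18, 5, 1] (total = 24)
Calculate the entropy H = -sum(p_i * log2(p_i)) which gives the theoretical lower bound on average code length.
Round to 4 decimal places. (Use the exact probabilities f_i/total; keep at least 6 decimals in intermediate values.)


Per-symbol terms -p_i * log2(p_i) with p_i = f_i/24:
  p = 18/24 = 0.750000: log2(p) = -0.415037, -p*log2(p) = 0.311278
  p = 5/24 = 0.208333: log2(p) = -2.263034, -p*log2(p) = 0.471466
  p = 1/24 = 0.041667: log2(p) = -4.584963, -p*log2(p) = 0.191040
H = 0.311278 + 0.471466 + 0.191040 = 0.973784

H = 0.9738 bits/symbol


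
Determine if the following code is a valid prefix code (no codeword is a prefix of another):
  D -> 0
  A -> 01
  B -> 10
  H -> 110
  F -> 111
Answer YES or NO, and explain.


Checking each pair (does one codeword prefix another?):
  D='0' vs A='01': prefix -- VIOLATION

NO -- this is NOT a valid prefix code. D (0) is a prefix of A (01).


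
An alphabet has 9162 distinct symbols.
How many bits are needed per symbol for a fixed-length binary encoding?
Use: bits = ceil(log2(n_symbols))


log2(9162) = 13.1614
Bracket: 2^13 = 8192 < 9162 <= 2^14 = 16384
So ceil(log2(9162)) = 14

bits = ceil(log2(9162)) = ceil(13.1614) = 14 bits


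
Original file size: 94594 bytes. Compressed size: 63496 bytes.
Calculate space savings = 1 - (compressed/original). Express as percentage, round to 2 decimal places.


ratio = compressed/original = 63496/94594 = 0.671248
savings = 1 - ratio = 1 - 0.671248 = 0.328752
as a percentage: 0.328752 * 100 = 32.88%

Space savings = 1 - 63496/94594 = 32.88%


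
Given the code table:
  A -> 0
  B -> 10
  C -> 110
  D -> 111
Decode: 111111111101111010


Decoding:
111 -> D
111 -> D
111 -> D
10 -> B
111 -> D
10 -> B
10 -> B


Result: DDDBDBB


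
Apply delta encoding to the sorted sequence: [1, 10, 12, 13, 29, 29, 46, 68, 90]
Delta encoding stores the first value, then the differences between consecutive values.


First value: 1
Deltas:
  10 - 1 = 9
  12 - 10 = 2
  13 - 12 = 1
  29 - 13 = 16
  29 - 29 = 0
  46 - 29 = 17
  68 - 46 = 22
  90 - 68 = 22


Delta encoded: [1, 9, 2, 1, 16, 0, 17, 22, 22]


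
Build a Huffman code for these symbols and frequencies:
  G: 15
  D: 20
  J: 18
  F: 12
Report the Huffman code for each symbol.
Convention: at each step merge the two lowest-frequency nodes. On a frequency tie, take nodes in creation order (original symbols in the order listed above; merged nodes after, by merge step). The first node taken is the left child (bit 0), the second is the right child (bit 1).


Huffman tree construction:
Step 1: Merge F(12) + G(15) = 27
Step 2: Merge J(18) + D(20) = 38
Step 3: Merge (F+G)(27) + (J+D)(38) = 65
Read each symbol's code off the tree from the root (left child = 0, right child = 1).

Codes:
  G: 01 (length 2)
  D: 11 (length 2)
  J: 10 (length 2)
  F: 00 (length 2)
Average code length: 130/65 = 2.0000 bits/symbol


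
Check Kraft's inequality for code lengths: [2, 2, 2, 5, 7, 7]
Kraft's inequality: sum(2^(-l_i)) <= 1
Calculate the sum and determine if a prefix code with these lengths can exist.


Sum = 2^(-2) + 2^(-2) + 2^(-2) + 2^(-5) + 2^(-7) + 2^(-7)
    = 0.25 + 0.25 + 0.25 + 0.03125 + 0.0078125 + 0.0078125
    = 102/128 = 0.796875
Since 0.796875 <= 1, Kraft's inequality IS satisfied.
A prefix code with these lengths CAN exist.

Kraft sum = 0.796875. Satisfied.


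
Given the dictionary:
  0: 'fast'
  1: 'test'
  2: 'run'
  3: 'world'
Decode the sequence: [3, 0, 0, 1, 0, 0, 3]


Look up each index in the dictionary:
  3 -> 'world'
  0 -> 'fast'
  0 -> 'fast'
  1 -> 'test'
  0 -> 'fast'
  0 -> 'fast'
  3 -> 'world'

Decoded: "world fast fast test fast fast world"


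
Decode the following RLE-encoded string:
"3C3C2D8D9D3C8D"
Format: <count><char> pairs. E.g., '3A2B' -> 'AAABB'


Expanding each <count><char> pair:
  3C -> 'CCC'
  3C -> 'CCC'
  2D -> 'DD'
  8D -> 'DDDDDDDD'
  9D -> 'DDDDDDDDD'
  3C -> 'CCC'
  8D -> 'DDDDDDDD'

Decoded = CCCCCCDDDDDDDDDDDDDDDDDDDCCCDDDDDDDD


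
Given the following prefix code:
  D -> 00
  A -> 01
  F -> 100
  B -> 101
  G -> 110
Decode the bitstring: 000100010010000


Decoding step by step:
Bits 00 -> D
Bits 01 -> A
Bits 00 -> D
Bits 01 -> A
Bits 00 -> D
Bits 100 -> F
Bits 00 -> D


Decoded message: DADADFD


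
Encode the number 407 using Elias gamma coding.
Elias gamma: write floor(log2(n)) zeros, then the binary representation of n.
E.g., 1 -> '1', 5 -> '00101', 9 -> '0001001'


num_bits = floor(log2(407)) + 1 = 9
leading_zeros = num_bits - 1 = 8
binary(407) = 110010111

Elias gamma(407) = '00000000' + '110010111' = 00000000110010111 (17 bits)


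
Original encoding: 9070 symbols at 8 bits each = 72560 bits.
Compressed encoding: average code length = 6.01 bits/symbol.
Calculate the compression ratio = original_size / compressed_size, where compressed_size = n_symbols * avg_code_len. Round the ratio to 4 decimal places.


original_size = n_symbols * orig_bits = 9070 * 8 = 72560 bits
compressed_size = n_symbols * avg_code_len = 9070 * 6.01 = 54510.7 bits
ratio = original_size / compressed_size = 72560 / 54510.7 = 1.3311

Compression ratio = 1.3311


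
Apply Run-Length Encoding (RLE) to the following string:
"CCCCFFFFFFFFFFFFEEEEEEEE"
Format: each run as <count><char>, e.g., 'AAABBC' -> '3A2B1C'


Scanning runs left to right:
  i=0: run of 'C' x 4 -> '4C'
  i=4: run of 'F' x 12 -> '12F'
  i=16: run of 'E' x 8 -> '8E'

RLE = 4C12F8E


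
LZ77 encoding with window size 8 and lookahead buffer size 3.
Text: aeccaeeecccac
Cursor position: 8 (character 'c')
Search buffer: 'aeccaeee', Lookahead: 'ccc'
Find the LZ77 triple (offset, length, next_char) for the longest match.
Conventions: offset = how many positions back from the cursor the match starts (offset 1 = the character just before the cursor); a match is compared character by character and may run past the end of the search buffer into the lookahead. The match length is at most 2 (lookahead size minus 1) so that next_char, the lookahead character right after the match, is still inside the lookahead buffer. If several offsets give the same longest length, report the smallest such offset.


Try each offset into the search buffer:
  offset=1 (pos 7, char 'e'): match length 0
  offset=2 (pos 6, char 'e'): match length 0
  offset=3 (pos 5, char 'e'): match length 0
  offset=4 (pos 4, char 'a'): match length 0
  offset=5 (pos 3, char 'c'): match length 1
  offset=6 (pos 2, char 'c'): match length 2
  offset=7 (pos 1, char 'e'): match length 0
  offset=8 (pos 0, char 'a'): match length 0
Longest match has length 2 at offset 6.
next_char = character at position 8 + 2 = 10 -> 'c'

Best match: offset=6, length=2 (matching 'cc' starting at position 2)
LZ77 triple: (6, 2, 'c')


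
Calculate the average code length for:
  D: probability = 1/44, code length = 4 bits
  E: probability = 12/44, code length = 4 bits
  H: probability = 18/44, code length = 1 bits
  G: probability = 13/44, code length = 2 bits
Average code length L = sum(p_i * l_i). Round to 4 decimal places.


Weighted contributions p_i * l_i:
  D: (1/44) * 4 = 4/44
  E: (12/44) * 4 = 48/44
  H: (18/44) * 1 = 18/44
  G: (13/44) * 2 = 26/44
Sum = (4 + 48 + 18 + 26)/44 = 96/44

L = 96/44 = 2.1818 bits/symbol


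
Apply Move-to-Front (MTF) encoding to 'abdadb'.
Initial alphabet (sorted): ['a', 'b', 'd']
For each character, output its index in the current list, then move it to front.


MTF encoding:
'a': index 0 in ['a', 'b', 'd'] -> ['a', 'b', 'd']
'b': index 1 in ['a', 'b', 'd'] -> ['b', 'a', 'd']
'd': index 2 in ['b', 'a', 'd'] -> ['d', 'b', 'a']
'a': index 2 in ['d', 'b', 'a'] -> ['a', 'd', 'b']
'd': index 1 in ['a', 'd', 'b'] -> ['d', 'a', 'b']
'b': index 2 in ['d', 'a', 'b'] -> ['b', 'd', 'a']


Output: [0, 1, 2, 2, 1, 2]


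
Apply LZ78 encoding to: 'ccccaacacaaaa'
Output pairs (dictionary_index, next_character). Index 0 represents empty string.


LZ78 encoding steps:
Dictionary: {0: ''}
Step 1: w='' (idx 0), next='c' -> output (0, 'c'), add 'c' as idx 1
Step 2: w='c' (idx 1), next='c' -> output (1, 'c'), add 'cc' as idx 2
Step 3: w='c' (idx 1), next='a' -> output (1, 'a'), add 'ca' as idx 3
Step 4: w='' (idx 0), next='a' -> output (0, 'a'), add 'a' as idx 4
Step 5: w='ca' (idx 3), next='c' -> output (3, 'c'), add 'cac' as idx 5
Step 6: w='a' (idx 4), next='a' -> output (4, 'a'), add 'aa' as idx 6
Step 7: w='aa' (idx 6), end of input -> output (6, '')


Encoded: [(0, 'c'), (1, 'c'), (1, 'a'), (0, 'a'), (3, 'c'), (4, 'a'), (6, '')]


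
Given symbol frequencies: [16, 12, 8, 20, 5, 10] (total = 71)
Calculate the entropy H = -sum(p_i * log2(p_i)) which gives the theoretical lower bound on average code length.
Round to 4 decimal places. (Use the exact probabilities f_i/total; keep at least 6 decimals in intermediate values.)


Per-symbol terms -p_i * log2(p_i) with p_i = f_i/71:
  p = 16/71 = 0.225352: log2(p) = -2.149747, -p*log2(p) = 0.484450
  p = 12/71 = 0.169014: log2(p) = -2.564785, -p*log2(p) = 0.433485
  p = 8/71 = 0.112676: log2(p) = -3.149747, -p*log2(p) = 0.354901
  p = 20/71 = 0.281690: log2(p) = -1.827819, -p*log2(p) = 0.514879
  p = 5/71 = 0.070423: log2(p) = -3.827819, -p*log2(p) = 0.269565
  p = 10/71 = 0.140845: log2(p) = -2.827819, -p*log2(p) = 0.398284
H = 0.484450 + 0.433485 + 0.354901 + 0.514879 + 0.269565 + 0.398284 = 2.455564

H = 2.4556 bits/symbol


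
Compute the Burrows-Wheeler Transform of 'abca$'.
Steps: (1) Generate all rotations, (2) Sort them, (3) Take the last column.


Rotations (sorted):
  0: $abca -> last char: a
  1: a$abc -> last char: c
  2: abca$ -> last char: $
  3: bca$a -> last char: a
  4: ca$ab -> last char: b


BWT = ac$ab


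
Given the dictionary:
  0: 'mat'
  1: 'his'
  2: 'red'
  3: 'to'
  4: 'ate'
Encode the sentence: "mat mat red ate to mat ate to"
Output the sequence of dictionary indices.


Look up each word in the dictionary:
  'mat' -> 0
  'mat' -> 0
  'red' -> 2
  'ate' -> 4
  'to' -> 3
  'mat' -> 0
  'ate' -> 4
  'to' -> 3

Encoded: [0, 0, 2, 4, 3, 0, 4, 3]


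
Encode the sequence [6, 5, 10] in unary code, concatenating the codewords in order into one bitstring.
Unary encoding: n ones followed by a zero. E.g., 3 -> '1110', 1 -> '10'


Encode each number as n ones followed by a terminating 0:
  6 -> 1111110 (7 bits)
  5 -> 111110 (6 bits)
  10 -> 11111111110 (11 bits)
Total length = 7 + 6 + 11 = 24 bits.

Unary([6, 5, 10]) = 111111011111011111111110 (24 bits)


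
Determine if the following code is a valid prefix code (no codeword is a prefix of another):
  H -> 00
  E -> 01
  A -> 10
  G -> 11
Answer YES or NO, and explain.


Checking each pair (does one codeword prefix another?):
  H='00' vs E='01': no prefix
  H='00' vs A='10': no prefix
  H='00' vs G='11': no prefix
  E='01' vs H='00': no prefix
  E='01' vs A='10': no prefix
  E='01' vs G='11': no prefix
  A='10' vs H='00': no prefix
  A='10' vs E='01': no prefix
  A='10' vs G='11': no prefix
  G='11' vs H='00': no prefix
  G='11' vs E='01': no prefix
  G='11' vs A='10': no prefix
No violation found over all pairs.

YES -- this is a valid prefix code. No codeword is a prefix of any other codeword.


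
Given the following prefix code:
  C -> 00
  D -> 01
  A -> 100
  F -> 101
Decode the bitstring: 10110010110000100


Decoding step by step:
Bits 101 -> F
Bits 100 -> A
Bits 101 -> F
Bits 100 -> A
Bits 00 -> C
Bits 100 -> A


Decoded message: FAFACA
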